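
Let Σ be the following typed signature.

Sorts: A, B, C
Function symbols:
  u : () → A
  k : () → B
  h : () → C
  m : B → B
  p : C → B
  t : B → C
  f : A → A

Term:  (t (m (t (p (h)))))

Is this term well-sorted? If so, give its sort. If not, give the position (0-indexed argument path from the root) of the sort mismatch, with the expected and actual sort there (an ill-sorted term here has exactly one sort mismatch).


ill-sorted at position [0, 0]: expected B, got C

        (h) : C
      (p (h)) : B
    (t (p (h))) : C
  (m (t (p (h)))) : ✗ arg 0 at [0, 0] has sort C, expected B


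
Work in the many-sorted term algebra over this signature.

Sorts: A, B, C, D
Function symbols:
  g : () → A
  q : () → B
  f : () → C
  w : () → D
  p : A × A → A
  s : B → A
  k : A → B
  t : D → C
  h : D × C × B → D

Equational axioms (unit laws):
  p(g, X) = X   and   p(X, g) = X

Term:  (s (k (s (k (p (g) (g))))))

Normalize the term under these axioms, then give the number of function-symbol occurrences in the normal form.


1. (s (k (s (k (p (g) (g))))))  →  (s (k (s (k (g)))))
normal form: (s (k (s (k (g)))))

size = 5


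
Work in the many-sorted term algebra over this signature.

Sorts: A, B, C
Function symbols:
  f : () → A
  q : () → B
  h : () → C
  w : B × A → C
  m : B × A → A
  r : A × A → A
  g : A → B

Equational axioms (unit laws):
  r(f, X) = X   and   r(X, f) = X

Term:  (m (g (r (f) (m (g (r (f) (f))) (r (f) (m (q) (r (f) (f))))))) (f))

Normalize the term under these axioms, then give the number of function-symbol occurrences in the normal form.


1. (m (g (r (f) (m (g (r (f) (f))) (r (f) (m (q) (r (f) (f))))))) (f))  →  (m (g (m (g (r (f) (f))) (r (f) (m (q) (r (f) (f)))))) (f))
2. (m (g (m (g (r (f) (f))) (r (f) (m (q) (r (f) (f)))))) (f))  →  (m (g (m (g (f)) (r (f) (m (q) (r (f) (f)))))) (f))
3. (m (g (m (g (f)) (r (f) (m (q) (r (f) (f)))))) (f))  →  (m (g (m (g (f)) (m (q) (r (f) (f))))) (f))
4. (m (g (m (g (f)) (m (q) (r (f) (f))))) (f))  →  (m (g (m (g (f)) (m (q) (f)))) (f))
normal form: (m (g (m (g (f)) (m (q) (f)))) (f))

size = 9


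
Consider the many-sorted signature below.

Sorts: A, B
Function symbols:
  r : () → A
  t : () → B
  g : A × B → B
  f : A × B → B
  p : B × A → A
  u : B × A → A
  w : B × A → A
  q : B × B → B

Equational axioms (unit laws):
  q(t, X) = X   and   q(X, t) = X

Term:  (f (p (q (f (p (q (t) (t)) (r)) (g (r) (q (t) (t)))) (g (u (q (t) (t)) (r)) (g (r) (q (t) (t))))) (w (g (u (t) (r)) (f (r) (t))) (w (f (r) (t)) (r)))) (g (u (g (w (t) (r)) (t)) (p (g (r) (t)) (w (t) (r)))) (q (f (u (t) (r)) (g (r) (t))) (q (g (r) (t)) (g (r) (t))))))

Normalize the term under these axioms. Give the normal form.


normal form = (f (p (q (f (p (t) (r)) (g (r) (t))) (g (u (t) (r)) (g (r) (t)))) (w (g (u (t) (r)) (f (r) (t))) (w (f (r) (t)) (r)))) (g (u (g (w (t) (r)) (t)) (p (g (r) (t)) (w (t) (r)))) (q (f (u (t) (r)) (g (r) (t))) (q (g (r) (t)) (g (r) (t))))))

1. (f (p (q (f (p (q (t) (t)) (r)) (g (r) (q (t) (t)))) (g (u (q (t) (t)) (r)) (g (r) (q (t) (t))))) (w (g (u (t) (r)) (f (r) (t))) (w (f (r) (t)) (r)))) (g (u (g (w (t) (r)) (t)) (p (g (r) (t)) (w (t) (r)))) (q (f (u (t) (r)) (g (r) (t))) (q (g (r) (t)) (g (r) (t))))))  →  (f (p (q (f (p (t) (r)) (g (r) (q (t) (t)))) (g (u (q (t) (t)) (r)) (g (r) (q (t) (t))))) (w (g (u (t) (r)) (f (r) (t))) (w (f (r) (t)) (r)))) (g (u (g (w (t) (r)) (t)) (p (g (r) (t)) (w (t) (r)))) (q (f (u (t) (r)) (g (r) (t))) (q (g (r) (t)) (g (r) (t))))))
2. (f (p (q (f (p (t) (r)) (g (r) (q (t) (t)))) (g (u (q (t) (t)) (r)) (g (r) (q (t) (t))))) (w (g (u (t) (r)) (f (r) (t))) (w (f (r) (t)) (r)))) (g (u (g (w (t) (r)) (t)) (p (g (r) (t)) (w (t) (r)))) (q (f (u (t) (r)) (g (r) (t))) (q (g (r) (t)) (g (r) (t))))))  →  (f (p (q (f (p (t) (r)) (g (r) (t))) (g (u (q (t) (t)) (r)) (g (r) (q (t) (t))))) (w (g (u (t) (r)) (f (r) (t))) (w (f (r) (t)) (r)))) (g (u (g (w (t) (r)) (t)) (p (g (r) (t)) (w (t) (r)))) (q (f (u (t) (r)) (g (r) (t))) (q (g (r) (t)) (g (r) (t))))))
3. (f (p (q (f (p (t) (r)) (g (r) (t))) (g (u (q (t) (t)) (r)) (g (r) (q (t) (t))))) (w (g (u (t) (r)) (f (r) (t))) (w (f (r) (t)) (r)))) (g (u (g (w (t) (r)) (t)) (p (g (r) (t)) (w (t) (r)))) (q (f (u (t) (r)) (g (r) (t))) (q (g (r) (t)) (g (r) (t))))))  →  (f (p (q (f (p (t) (r)) (g (r) (t))) (g (u (t) (r)) (g (r) (q (t) (t))))) (w (g (u (t) (r)) (f (r) (t))) (w (f (r) (t)) (r)))) (g (u (g (w (t) (r)) (t)) (p (g (r) (t)) (w (t) (r)))) (q (f (u (t) (r)) (g (r) (t))) (q (g (r) (t)) (g (r) (t))))))
4. (f (p (q (f (p (t) (r)) (g (r) (t))) (g (u (t) (r)) (g (r) (q (t) (t))))) (w (g (u (t) (r)) (f (r) (t))) (w (f (r) (t)) (r)))) (g (u (g (w (t) (r)) (t)) (p (g (r) (t)) (w (t) (r)))) (q (f (u (t) (r)) (g (r) (t))) (q (g (r) (t)) (g (r) (t))))))  →  (f (p (q (f (p (t) (r)) (g (r) (t))) (g (u (t) (r)) (g (r) (t)))) (w (g (u (t) (r)) (f (r) (t))) (w (f (r) (t)) (r)))) (g (u (g (w (t) (r)) (t)) (p (g (r) (t)) (w (t) (r)))) (q (f (u (t) (r)) (g (r) (t))) (q (g (r) (t)) (g (r) (t))))))


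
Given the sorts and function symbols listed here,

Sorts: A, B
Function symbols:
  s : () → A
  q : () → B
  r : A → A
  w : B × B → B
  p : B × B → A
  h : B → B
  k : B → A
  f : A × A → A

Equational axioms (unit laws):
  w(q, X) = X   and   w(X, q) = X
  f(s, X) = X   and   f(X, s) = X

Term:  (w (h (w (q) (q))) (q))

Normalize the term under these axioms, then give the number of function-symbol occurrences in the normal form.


size = 2

1. (w (h (w (q) (q))) (q))  →  (h (w (q) (q)))
2. (h (w (q) (q)))  →  (h (q))
normal form: (h (q))


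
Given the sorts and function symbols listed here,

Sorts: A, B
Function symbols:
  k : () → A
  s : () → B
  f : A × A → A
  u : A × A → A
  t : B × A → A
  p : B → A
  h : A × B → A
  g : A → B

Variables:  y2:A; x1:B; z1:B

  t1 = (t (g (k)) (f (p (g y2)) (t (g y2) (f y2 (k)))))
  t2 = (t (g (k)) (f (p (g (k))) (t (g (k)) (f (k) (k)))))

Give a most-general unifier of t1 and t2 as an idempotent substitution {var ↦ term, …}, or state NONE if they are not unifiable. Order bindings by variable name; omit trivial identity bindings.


{y2 ↦ (k)}


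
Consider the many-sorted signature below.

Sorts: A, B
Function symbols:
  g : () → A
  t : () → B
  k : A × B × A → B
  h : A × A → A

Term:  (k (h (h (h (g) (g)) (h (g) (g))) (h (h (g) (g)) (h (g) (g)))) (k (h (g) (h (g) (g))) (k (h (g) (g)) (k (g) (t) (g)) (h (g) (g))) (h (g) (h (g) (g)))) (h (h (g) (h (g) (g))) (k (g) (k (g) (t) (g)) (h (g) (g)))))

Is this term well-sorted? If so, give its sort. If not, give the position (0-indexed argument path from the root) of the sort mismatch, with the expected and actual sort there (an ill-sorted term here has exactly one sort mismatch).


ill-sorted at position [2, 1]: expected A, got B

        (g) : A
        (g) : A
      (h (g) (g)) : A
        (g) : A
        (g) : A
      (h (g) (g)) : A
    (h (h (g) (g)) (h (g) (g))) : A
        (g) : A
        (g) : A
      (h (g) (g)) : A
        (g) : A
        (g) : A
      (h (g) (g)) : A
    (h (h (g) (g)) (h (g) (g))) : A
  (h (h (h (g) (g)) (h (g) (g))) (h (h (g) (g)) (h (g) (g)))) : A
      (g) : A
        (g) : A
        (g) : A
      (h (g) (g)) : A
    (h (g) (h (g) (g))) : A
        (g) : A
        (g) : A
      (h (g) (g)) : A
        (g) : A
        (t) : B
        (g) : A
      (k (g) (t) (g)) : B
        (g) : A
        (g) : A
      (h (g) (g)) : A
    (k (h (g) (g)) (k (g) (t) (g)) (h (g) (g))) : B
      (g) : A
        (g) : A
        (g) : A
      (h (g) (g)) : A
    (h (g) (h (g) (g))) : A
  (k (h (g) (h (g) (g))) (k (h (g) (g)) (k (g) (t) (g)) (h (g) (g))) (h (g) (h (g) (g)))) : B
      (g) : A
        (g) : A
        (g) : A
      (h (g) (g)) : A
    (h (g) (h (g) (g))) : A
      (g) : A
        (g) : A
        (t) : B
        (g) : A
      (k (g) (t) (g)) : B
        (g) : A
        (g) : A
      (h (g) (g)) : A
    (k (g) (k (g) (t) (g)) (h (g) (g))) : B
  (h (h (g) (h (g) (g))) (k (g) (k (g) (t) (g)) (h (g) (g)))) : ✗ arg 1 at [2, 1] has sort B, expected A


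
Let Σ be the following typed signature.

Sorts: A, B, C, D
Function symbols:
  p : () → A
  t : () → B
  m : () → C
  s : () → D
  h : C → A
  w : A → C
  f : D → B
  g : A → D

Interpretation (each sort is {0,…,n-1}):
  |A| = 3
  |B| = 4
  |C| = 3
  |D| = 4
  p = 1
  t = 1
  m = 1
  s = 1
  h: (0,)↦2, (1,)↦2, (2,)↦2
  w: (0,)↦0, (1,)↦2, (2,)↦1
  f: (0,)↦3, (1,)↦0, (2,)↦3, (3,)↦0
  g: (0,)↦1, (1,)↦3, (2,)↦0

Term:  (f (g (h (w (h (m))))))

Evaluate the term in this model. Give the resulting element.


value = 3

  m = 1
  (h (m)) = h(1,) = 2
  (w (h (m))) = w(2,) = 1
  (h (w (h (m)))) = h(1,) = 2
  (g (h (w (h (m))))) = g(2,) = 0
  (f (g (h (w (h (m)))))) = f(0,) = 3


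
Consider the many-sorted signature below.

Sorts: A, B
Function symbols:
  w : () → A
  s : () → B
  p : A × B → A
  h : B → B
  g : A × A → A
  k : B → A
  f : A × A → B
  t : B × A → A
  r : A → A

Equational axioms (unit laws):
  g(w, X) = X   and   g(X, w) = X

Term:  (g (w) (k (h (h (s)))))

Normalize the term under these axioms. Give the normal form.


1. (g (w) (k (h (h (s)))))  →  (k (h (h (s))))

normal form = (k (h (h (s))))


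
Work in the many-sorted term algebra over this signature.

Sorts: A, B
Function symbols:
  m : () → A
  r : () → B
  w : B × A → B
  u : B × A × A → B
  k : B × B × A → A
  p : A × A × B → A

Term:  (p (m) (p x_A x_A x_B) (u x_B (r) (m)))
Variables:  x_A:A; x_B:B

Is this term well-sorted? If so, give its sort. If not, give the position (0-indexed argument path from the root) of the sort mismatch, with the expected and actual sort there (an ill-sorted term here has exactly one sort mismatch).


  (m) : A
    x_A : A
    x_A : A
    x_B : B
  (p x_A x_A x_B) : A
    x_B : B
    (r) : B
    (m) : A
  (u x_B (r) (m)) : ✗ arg 1 at [2, 1] has sort B, expected A

ill-sorted at position [2, 1]: expected A, got B


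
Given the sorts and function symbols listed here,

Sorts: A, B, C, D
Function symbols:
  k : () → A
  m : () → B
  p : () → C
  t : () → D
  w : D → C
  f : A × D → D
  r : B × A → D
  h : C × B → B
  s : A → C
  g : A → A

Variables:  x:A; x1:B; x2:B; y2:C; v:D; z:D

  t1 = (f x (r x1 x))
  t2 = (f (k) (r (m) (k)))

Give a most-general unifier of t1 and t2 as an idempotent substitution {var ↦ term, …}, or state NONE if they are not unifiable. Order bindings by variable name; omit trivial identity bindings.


{x ↦ (k), x1 ↦ (m)}


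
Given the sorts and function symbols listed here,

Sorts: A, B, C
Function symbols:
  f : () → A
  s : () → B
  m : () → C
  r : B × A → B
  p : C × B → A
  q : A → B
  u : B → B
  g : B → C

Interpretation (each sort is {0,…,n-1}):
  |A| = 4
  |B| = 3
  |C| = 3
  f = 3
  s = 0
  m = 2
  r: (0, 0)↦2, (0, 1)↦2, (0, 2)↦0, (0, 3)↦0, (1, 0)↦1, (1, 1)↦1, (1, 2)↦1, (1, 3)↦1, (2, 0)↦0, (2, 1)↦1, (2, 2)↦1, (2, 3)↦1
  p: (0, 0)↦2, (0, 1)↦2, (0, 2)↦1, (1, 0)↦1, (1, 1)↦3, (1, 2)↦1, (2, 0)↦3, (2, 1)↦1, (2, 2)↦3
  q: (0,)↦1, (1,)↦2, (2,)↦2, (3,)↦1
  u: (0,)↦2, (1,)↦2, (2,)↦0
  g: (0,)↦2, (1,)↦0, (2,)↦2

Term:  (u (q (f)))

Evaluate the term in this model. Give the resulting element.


  f = 3
  (q (f)) = q(3,) = 1
  (u (q (f))) = u(1,) = 2

value = 2


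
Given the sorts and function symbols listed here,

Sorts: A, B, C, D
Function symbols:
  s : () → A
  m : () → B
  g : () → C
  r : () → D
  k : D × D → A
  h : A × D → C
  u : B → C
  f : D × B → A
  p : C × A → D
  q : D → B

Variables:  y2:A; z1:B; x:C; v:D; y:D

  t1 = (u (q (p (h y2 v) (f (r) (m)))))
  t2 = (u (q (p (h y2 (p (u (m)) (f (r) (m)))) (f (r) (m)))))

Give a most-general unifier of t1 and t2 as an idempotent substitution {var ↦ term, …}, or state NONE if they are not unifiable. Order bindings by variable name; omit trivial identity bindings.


{v ↦ (p (u (m)) (f (r) (m)))}


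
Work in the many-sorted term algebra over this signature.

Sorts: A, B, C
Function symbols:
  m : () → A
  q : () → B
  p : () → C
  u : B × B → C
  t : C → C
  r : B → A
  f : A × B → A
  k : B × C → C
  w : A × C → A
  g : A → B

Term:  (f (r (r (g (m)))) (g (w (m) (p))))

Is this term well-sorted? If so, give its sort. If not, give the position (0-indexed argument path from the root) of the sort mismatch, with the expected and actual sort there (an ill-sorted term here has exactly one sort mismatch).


        (m) : A
      (g (m)) : B
    (r (g (m))) : A
  (r (r (g (m)))) : ✗ arg 0 at [0, 0] has sort A, expected B
      (m) : A
      (p) : C
    (w (m) (p)) : A
  (g (w (m) (p))) : B

ill-sorted at position [0, 0]: expected B, got A


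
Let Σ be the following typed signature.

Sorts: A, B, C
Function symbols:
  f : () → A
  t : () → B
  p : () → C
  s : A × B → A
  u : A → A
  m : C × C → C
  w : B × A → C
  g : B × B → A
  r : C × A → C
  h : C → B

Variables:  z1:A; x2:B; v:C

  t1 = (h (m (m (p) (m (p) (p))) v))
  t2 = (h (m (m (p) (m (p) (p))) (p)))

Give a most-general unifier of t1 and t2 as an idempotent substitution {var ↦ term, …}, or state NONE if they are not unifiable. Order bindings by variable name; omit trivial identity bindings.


{v ↦ (p)}


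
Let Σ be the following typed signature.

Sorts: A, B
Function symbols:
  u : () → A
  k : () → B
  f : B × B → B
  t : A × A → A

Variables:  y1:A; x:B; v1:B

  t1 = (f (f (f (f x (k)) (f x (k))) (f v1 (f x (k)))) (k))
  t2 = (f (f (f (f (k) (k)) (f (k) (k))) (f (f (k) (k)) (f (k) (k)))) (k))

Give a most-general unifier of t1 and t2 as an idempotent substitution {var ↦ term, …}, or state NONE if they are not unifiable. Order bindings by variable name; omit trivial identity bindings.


{v1 ↦ (f (k) (k)), x ↦ (k)}


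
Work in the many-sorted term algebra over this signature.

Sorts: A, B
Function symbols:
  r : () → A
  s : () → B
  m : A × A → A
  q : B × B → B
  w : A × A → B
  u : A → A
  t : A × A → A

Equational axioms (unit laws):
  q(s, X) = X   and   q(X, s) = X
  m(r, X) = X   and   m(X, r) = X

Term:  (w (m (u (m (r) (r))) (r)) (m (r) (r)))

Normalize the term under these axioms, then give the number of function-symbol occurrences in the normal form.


1. (w (m (u (m (r) (r))) (r)) (m (r) (r)))  →  (w (u (m (r) (r))) (m (r) (r)))
2. (w (u (m (r) (r))) (m (r) (r)))  →  (w (u (r)) (m (r) (r)))
3. (w (u (r)) (m (r) (r)))  →  (w (u (r)) (r))
normal form: (w (u (r)) (r))

size = 4


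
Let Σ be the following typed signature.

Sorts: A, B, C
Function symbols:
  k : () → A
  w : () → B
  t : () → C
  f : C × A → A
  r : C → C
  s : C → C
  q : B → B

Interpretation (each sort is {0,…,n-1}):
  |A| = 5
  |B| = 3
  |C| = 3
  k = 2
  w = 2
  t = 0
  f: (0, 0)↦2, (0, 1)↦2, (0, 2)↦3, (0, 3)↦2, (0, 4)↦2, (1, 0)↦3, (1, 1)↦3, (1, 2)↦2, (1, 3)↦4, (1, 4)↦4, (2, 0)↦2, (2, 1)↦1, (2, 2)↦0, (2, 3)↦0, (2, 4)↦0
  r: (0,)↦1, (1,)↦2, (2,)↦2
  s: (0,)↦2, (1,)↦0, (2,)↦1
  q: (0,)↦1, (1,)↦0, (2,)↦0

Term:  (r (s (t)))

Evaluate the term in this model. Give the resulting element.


  t = 0
  (s (t)) = s(0,) = 2
  (r (s (t))) = r(2,) = 2

value = 2


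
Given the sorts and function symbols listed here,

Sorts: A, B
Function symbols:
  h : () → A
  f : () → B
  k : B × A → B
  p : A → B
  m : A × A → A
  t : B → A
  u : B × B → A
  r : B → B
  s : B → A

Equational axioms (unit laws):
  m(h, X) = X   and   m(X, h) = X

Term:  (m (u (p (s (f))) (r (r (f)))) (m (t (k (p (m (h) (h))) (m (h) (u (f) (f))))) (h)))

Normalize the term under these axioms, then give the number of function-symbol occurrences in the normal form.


size = 15

1. (m (u (p (s (f))) (r (r (f)))) (m (t (k (p (m (h) (h))) (m (h) (u (f) (f))))) (h)))  →  (m (u (p (s (f))) (r (r (f)))) (t (k (p (m (h) (h))) (m (h) (u (f) (f))))))
2. (m (u (p (s (f))) (r (r (f)))) (t (k (p (m (h) (h))) (m (h) (u (f) (f))))))  →  (m (u (p (s (f))) (r (r (f)))) (t (k (p (h)) (m (h) (u (f) (f))))))
3. (m (u (p (s (f))) (r (r (f)))) (t (k (p (h)) (m (h) (u (f) (f))))))  →  (m (u (p (s (f))) (r (r (f)))) (t (k (p (h)) (u (f) (f)))))
normal form: (m (u (p (s (f))) (r (r (f)))) (t (k (p (h)) (u (f) (f)))))


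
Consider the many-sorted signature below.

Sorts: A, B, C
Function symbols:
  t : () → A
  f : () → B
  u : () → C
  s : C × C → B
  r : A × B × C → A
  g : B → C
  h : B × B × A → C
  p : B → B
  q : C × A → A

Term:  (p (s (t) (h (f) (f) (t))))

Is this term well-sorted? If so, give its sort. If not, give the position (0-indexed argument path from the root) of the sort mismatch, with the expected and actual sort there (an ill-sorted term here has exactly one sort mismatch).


ill-sorted at position [0, 0]: expected C, got A

    (t) : A
      (f) : B
      (f) : B
      (t) : A
    (h (f) (f) (t)) : C
  (s (t) (h (f) (f) (t))) : ✗ arg 0 at [0, 0] has sort A, expected C


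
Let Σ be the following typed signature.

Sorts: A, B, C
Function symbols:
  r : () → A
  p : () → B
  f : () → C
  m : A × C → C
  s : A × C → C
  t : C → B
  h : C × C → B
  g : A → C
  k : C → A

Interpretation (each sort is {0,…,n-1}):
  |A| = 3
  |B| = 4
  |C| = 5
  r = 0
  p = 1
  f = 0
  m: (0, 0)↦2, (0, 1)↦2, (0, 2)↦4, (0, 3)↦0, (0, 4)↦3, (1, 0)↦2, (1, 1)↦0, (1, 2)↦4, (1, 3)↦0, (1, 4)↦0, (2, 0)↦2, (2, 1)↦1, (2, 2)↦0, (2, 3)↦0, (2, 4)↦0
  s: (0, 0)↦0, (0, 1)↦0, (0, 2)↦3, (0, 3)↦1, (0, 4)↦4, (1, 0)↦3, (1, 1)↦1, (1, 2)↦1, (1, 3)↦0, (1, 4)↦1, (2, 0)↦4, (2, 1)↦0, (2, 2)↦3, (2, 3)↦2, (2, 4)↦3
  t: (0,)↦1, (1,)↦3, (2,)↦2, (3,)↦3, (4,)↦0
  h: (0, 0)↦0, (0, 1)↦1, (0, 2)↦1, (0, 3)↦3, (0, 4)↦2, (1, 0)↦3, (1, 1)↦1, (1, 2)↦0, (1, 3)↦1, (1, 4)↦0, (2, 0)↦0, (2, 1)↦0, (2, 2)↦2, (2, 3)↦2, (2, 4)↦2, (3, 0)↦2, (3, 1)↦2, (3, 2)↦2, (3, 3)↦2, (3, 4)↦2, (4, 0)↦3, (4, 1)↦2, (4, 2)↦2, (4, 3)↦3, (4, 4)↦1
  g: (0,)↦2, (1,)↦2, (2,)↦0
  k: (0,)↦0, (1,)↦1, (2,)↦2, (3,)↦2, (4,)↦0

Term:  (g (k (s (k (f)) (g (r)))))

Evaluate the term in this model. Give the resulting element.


value = 0

  f = 0
  (k (f)) = k(0,) = 0
  r = 0
  (g (r)) = g(0,) = 2
  (s (k (f)) (g (r))) = s(0, 2) = 3
  (k (s (k (f)) (g (r)))) = k(3,) = 2
  (g (k (s (k (f)) (g (r))))) = g(2,) = 0


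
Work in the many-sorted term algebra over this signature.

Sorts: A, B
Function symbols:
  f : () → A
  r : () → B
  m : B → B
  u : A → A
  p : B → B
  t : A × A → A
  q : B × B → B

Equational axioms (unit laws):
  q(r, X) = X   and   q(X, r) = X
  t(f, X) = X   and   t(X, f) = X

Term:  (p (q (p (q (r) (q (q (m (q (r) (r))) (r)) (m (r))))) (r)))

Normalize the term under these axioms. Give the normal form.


normal form = (p (p (q (m (r)) (m (r)))))

1. (p (q (p (q (r) (q (q (m (q (r) (r))) (r)) (m (r))))) (r)))  →  (p (p (q (r) (q (q (m (q (r) (r))) (r)) (m (r))))))
2. (p (p (q (r) (q (q (m (q (r) (r))) (r)) (m (r))))))  →  (p (p (q (q (m (q (r) (r))) (r)) (m (r)))))
3. (p (p (q (q (m (q (r) (r))) (r)) (m (r)))))  →  (p (p (q (m (q (r) (r))) (m (r)))))
4. (p (p (q (m (q (r) (r))) (m (r)))))  →  (p (p (q (m (r)) (m (r)))))


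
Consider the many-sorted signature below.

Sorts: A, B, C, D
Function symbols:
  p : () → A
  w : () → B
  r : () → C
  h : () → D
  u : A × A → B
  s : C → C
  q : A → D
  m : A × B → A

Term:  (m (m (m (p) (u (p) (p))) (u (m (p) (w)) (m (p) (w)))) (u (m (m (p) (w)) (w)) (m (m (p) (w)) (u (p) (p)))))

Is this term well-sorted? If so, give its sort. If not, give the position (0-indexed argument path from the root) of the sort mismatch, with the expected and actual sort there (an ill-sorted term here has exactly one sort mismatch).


      (p) : A
        (p) : A
        (p) : A
      (u (p) (p)) : B
    (m (p) (u (p) (p))) : A
        (p) : A
        (w) : B
      (m (p) (w)) : A
        (p) : A
        (w) : B
      (m (p) (w)) : A
    (u (m (p) (w)) (m (p) (w))) : B
  (m (m (p) (u (p) (p))) (u (m (p) (w)) (m (p) (w)))) : A
        (p) : A
        (w) : B
      (m (p) (w)) : A
      (w) : B
    (m (m (p) (w)) (w)) : A
        (p) : A
        (w) : B
      (m (p) (w)) : A
        (p) : A
        (p) : A
      (u (p) (p)) : B
    (m (m (p) (w)) (u (p) (p))) : A
  (u (m (m (p) (w)) (w)) (m (m (p) (w)) (u (p) (p)))) : B
(m (m (m (p) (u (p) (p))) (u (m (p) (w)) (m (p) (w)))) (u (m (m (p) (w)) (w)) (m (m (p) (w)) (u (p) (p))))) : A

well-sorted; sort = A


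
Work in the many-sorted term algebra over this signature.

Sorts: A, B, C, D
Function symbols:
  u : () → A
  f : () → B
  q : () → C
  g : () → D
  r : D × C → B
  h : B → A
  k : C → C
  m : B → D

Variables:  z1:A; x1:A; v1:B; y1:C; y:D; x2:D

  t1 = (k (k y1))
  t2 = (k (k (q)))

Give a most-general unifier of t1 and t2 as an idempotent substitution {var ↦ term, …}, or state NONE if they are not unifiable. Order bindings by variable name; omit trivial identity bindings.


{y1 ↦ (q)}


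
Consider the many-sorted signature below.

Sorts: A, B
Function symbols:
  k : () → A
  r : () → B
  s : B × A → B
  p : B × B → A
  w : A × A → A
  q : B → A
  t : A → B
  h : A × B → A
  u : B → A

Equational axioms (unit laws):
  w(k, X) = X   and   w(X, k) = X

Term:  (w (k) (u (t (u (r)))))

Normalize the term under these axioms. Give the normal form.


normal form = (u (t (u (r))))

1. (w (k) (u (t (u (r)))))  →  (u (t (u (r))))


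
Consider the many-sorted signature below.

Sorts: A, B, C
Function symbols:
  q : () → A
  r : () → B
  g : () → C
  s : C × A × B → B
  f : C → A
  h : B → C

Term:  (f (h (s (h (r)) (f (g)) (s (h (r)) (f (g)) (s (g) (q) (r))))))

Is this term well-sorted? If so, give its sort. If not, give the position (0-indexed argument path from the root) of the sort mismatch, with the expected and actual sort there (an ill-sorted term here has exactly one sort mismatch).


well-sorted; sort = A

        (r) : B
      (h (r)) : C
        (g) : C
      (f (g)) : A
          (r) : B
        (h (r)) : C
          (g) : C
        (f (g)) : A
          (g) : C
          (q) : A
          (r) : B
        (s (g) (q) (r)) : B
      (s (h (r)) (f (g)) (s (g) (q) (r))) : B
    (s (h (r)) (f (g)) (s (h (r)) (f (g)) (s (g) (q) (r)))) : B
  (h (s (h (r)) (f (g)) (s (h (r)) (f (g)) (s (g) (q) (r))))) : C
(f (h (s (h (r)) (f (g)) (s (h (r)) (f (g)) (s (g) (q) (r)))))) : A


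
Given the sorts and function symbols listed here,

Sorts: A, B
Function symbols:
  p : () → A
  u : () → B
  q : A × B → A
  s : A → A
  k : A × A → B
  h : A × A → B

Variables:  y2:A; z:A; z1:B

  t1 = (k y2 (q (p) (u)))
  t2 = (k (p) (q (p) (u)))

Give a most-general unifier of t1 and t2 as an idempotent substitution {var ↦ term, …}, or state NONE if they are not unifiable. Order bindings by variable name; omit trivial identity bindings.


{y2 ↦ (p)}


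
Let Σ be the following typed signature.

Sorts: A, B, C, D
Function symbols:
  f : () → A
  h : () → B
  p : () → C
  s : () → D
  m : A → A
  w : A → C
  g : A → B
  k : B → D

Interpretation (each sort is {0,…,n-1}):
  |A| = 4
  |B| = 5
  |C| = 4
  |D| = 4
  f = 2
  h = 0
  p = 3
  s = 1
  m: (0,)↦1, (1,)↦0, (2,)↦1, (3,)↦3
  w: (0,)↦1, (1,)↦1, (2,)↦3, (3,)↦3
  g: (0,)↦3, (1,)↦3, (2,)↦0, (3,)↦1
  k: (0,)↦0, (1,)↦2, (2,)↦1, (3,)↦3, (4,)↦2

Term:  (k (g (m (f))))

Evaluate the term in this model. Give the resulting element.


value = 3

  f = 2
  (m (f)) = m(2,) = 1
  (g (m (f))) = g(1,) = 3
  (k (g (m (f)))) = k(3,) = 3


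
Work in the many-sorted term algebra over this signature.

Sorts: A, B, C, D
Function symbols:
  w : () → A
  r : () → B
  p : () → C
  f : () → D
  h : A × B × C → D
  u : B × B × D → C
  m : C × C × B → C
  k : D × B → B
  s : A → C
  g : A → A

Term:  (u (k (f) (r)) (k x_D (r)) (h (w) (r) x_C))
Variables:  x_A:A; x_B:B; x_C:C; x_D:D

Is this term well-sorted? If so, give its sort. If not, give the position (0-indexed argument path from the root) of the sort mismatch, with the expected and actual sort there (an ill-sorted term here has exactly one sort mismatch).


well-sorted; sort = C

    (f) : D
    (r) : B
  (k (f) (r)) : B
    x_D : D
    (r) : B
  (k x_D (r)) : B
    (w) : A
    (r) : B
    x_C : C
  (h (w) (r) x_C) : D
(u (k (f) (r)) (k x_D (r)) (h (w) (r) x_C)) : C


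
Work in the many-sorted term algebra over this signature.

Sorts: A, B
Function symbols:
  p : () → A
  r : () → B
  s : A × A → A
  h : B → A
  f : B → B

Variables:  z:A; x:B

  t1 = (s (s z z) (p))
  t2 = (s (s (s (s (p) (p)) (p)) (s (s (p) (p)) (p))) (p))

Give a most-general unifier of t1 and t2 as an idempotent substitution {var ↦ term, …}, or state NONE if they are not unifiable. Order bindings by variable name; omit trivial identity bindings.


{z ↦ (s (s (p) (p)) (p))}


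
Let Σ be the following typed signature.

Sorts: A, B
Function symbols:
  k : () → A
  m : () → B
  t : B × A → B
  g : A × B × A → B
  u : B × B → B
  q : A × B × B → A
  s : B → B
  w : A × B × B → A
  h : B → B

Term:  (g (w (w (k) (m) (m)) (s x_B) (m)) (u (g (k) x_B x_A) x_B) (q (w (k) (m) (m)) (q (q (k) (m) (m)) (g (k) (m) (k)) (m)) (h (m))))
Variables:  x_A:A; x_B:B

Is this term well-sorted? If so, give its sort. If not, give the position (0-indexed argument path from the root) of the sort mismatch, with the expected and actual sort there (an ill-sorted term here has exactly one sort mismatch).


      (k) : A
      (m) : B
      (m) : B
    (w (k) (m) (m)) : A
      x_B : B
    (s x_B) : B
    (m) : B
  (w (w (k) (m) (m)) (s x_B) (m)) : A
      (k) : A
      x_B : B
      x_A : A
    (g (k) x_B x_A) : B
    x_B : B
  (u (g (k) x_B x_A) x_B) : B
      (k) : A
      (m) : B
      (m) : B
    (w (k) (m) (m)) : A
        (k) : A
        (m) : B
        (m) : B
      (q (k) (m) (m)) : A
        (k) : A
        (m) : B
        (k) : A
      (g (k) (m) (k)) : B
      (m) : B
    (q (q (k) (m) (m)) (g (k) (m) (k)) (m)) : A
      (m) : B
    (h (m)) : B
  (q (w (k) (m) (m)) (q (q (k) (m) (m)) (g (k) (m) (k)) (m)) (h (m))) : ✗ arg 1 at [2, 1] has sort A, expected B

ill-sorted at position [2, 1]: expected B, got A


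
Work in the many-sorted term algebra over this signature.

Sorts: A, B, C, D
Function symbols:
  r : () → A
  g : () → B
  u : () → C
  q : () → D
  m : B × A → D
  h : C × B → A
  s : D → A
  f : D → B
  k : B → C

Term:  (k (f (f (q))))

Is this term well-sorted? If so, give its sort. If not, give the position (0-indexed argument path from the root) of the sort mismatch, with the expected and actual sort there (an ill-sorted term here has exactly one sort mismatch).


      (q) : D
    (f (q)) : B
  (f (f (q))) : ✗ arg 0 at [0, 0] has sort B, expected D

ill-sorted at position [0, 0]: expected D, got B


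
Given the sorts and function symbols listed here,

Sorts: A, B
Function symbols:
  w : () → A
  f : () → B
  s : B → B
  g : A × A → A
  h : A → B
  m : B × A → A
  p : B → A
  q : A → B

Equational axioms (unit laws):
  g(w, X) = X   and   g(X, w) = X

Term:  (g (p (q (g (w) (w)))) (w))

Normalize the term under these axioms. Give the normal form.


normal form = (p (q (w)))

1. (g (p (q (g (w) (w)))) (w))  →  (p (q (g (w) (w))))
2. (p (q (g (w) (w))))  →  (p (q (w)))


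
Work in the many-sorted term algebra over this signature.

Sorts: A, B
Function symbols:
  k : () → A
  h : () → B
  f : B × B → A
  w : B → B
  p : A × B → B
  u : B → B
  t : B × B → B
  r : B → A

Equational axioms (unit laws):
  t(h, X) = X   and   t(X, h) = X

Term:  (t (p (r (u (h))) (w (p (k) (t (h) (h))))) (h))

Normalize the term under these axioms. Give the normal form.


normal form = (p (r (u (h))) (w (p (k) (h))))

1. (t (p (r (u (h))) (w (p (k) (t (h) (h))))) (h))  →  (p (r (u (h))) (w (p (k) (t (h) (h)))))
2. (p (r (u (h))) (w (p (k) (t (h) (h)))))  →  (p (r (u (h))) (w (p (k) (h))))


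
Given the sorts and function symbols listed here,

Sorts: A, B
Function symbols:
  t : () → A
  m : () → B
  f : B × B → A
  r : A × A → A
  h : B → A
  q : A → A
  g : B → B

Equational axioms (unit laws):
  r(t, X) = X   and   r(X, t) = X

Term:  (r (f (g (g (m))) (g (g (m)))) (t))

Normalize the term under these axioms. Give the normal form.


normal form = (f (g (g (m))) (g (g (m))))

1. (r (f (g (g (m))) (g (g (m)))) (t))  →  (f (g (g (m))) (g (g (m))))


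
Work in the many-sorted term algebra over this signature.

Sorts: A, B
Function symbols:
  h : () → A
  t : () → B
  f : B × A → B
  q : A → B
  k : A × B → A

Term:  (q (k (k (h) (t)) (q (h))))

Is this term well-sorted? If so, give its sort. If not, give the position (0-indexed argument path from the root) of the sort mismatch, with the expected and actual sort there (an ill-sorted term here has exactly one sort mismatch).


well-sorted; sort = B

      (h) : A
      (t) : B
    (k (h) (t)) : A
      (h) : A
    (q (h)) : B
  (k (k (h) (t)) (q (h))) : A
(q (k (k (h) (t)) (q (h)))) : B


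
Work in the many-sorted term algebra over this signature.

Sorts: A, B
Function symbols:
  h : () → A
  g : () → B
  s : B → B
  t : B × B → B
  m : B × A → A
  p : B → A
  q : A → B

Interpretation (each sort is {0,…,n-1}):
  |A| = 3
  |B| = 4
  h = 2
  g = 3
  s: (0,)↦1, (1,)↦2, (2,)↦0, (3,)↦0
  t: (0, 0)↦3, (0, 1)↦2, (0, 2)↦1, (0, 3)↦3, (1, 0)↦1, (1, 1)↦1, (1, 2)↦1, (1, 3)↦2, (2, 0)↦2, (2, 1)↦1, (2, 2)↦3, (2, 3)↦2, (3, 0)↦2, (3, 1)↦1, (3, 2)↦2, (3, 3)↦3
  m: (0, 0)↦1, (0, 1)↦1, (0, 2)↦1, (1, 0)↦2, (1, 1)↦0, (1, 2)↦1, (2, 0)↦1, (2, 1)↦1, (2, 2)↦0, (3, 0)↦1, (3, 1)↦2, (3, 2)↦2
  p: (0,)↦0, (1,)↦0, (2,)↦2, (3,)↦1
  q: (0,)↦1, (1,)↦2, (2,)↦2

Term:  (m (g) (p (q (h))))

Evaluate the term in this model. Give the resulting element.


value = 2

  g = 3
  h = 2
  (q (h)) = q(2,) = 2
  (p (q (h))) = p(2,) = 2
  (m (g) (p (q (h)))) = m(3, 2) = 2


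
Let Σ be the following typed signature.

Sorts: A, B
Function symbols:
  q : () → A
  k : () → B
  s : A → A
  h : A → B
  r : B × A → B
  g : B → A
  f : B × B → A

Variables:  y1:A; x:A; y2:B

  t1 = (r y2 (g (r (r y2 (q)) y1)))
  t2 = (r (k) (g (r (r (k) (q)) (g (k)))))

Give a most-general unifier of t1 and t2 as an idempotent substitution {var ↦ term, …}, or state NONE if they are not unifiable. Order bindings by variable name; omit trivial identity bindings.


{y1 ↦ (g (k)), y2 ↦ (k)}


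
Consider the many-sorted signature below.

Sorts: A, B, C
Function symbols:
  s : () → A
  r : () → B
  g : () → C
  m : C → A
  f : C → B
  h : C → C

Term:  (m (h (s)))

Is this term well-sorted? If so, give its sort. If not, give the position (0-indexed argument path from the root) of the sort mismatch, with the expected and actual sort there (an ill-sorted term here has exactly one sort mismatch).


ill-sorted at position [0, 0]: expected C, got A

    (s) : A
  (h (s)) : ✗ arg 0 at [0, 0] has sort A, expected C


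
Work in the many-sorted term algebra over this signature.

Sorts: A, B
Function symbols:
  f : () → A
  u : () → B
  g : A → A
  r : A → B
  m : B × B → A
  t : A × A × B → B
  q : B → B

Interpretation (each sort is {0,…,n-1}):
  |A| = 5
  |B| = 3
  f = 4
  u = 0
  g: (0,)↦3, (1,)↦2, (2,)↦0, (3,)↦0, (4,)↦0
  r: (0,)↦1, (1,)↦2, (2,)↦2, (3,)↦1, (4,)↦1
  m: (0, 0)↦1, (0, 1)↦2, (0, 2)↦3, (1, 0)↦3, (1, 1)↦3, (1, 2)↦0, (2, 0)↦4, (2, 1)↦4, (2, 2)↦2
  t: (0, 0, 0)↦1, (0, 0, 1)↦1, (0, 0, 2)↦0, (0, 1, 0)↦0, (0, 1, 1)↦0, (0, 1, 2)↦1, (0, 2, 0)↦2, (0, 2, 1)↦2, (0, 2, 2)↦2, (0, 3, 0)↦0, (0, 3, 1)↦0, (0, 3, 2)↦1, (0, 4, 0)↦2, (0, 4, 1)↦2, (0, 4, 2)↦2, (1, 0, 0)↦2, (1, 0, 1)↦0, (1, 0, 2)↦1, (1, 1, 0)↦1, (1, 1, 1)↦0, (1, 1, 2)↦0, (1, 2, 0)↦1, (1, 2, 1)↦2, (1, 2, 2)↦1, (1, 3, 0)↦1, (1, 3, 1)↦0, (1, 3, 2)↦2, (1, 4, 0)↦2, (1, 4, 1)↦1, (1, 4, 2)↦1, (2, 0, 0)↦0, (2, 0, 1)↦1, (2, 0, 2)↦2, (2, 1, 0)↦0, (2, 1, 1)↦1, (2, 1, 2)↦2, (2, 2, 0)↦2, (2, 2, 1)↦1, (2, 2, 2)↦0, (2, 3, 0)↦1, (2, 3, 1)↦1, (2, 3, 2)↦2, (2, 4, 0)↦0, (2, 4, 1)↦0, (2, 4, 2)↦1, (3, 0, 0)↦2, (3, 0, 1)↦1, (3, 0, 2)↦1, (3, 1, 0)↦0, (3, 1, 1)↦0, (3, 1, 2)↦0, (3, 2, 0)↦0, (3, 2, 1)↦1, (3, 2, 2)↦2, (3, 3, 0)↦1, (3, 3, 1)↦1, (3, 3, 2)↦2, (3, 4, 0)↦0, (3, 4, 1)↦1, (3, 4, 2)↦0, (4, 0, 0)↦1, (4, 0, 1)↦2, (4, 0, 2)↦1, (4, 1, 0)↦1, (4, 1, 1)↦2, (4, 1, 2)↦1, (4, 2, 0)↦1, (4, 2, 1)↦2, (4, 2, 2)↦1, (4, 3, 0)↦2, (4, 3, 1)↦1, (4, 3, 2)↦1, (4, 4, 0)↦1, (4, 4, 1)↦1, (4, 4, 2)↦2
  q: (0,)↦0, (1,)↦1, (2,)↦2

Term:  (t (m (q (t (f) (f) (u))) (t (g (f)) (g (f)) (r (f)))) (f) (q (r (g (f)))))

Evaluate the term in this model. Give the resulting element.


  f = 4
  f = 4
  u = 0
  (t (f) (f) (u)) = t(4, 4, 0) = 1
  (q (t (f) (f) (u))) = q(1,) = 1
  f = 4
  (g (f)) = g(4,) = 0
  f = 4
  (g (f)) = g(4,) = 0
  f = 4
  (r (f)) = r(4,) = 1
  (t (g (f)) (g (f)) (r (f))) = t(0, 0, 1) = 1
  (m (q (t (f) (f) (u))) (t (g (f)) (g (f)) (r (f)))) = m(1, 1) = 3
  f = 4
  f = 4
  (g (f)) = g(4,) = 0
  (r (g (f))) = r(0,) = 1
  (q (r (g (f)))) = q(1,) = 1
  (t (m (q (t (f) (f) (u))) (t (g (f)) (g (f)) (r (f)))) (f) (q (r (g (f))))) = t(3, 4, 1) = 1

value = 1


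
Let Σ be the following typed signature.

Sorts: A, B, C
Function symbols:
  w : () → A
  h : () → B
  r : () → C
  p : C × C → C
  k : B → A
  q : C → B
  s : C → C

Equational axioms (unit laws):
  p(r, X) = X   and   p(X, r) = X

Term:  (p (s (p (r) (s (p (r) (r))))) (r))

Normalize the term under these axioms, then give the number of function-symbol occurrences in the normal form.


size = 3

1. (p (s (p (r) (s (p (r) (r))))) (r))  →  (s (p (r) (s (p (r) (r)))))
2. (s (p (r) (s (p (r) (r)))))  →  (s (s (p (r) (r))))
3. (s (s (p (r) (r))))  →  (s (s (r)))
normal form: (s (s (r)))


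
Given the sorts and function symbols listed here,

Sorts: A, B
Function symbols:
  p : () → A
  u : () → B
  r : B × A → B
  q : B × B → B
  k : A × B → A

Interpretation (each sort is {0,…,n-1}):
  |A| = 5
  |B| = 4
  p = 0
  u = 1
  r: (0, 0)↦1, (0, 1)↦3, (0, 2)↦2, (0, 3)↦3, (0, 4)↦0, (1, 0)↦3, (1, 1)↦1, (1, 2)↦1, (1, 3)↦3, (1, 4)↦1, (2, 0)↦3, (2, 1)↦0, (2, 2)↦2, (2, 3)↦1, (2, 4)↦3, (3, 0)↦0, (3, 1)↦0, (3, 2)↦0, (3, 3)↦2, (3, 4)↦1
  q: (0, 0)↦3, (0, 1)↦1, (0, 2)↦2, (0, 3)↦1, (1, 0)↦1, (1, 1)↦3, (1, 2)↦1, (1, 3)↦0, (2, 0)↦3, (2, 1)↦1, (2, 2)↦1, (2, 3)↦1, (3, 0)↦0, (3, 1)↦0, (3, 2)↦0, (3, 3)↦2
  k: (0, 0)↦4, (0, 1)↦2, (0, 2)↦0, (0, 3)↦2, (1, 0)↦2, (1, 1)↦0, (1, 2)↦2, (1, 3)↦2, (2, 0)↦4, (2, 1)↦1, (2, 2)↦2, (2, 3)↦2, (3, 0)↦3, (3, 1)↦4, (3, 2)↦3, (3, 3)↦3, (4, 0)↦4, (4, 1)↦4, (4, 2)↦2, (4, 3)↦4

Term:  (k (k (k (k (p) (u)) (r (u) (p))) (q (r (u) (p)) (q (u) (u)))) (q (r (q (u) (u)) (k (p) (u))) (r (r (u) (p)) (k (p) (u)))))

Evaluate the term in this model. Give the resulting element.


value = 2

  p = 0
  u = 1
  (k (p) (u)) = k(0, 1) = 2
  u = 1
  p = 0
  (r (u) (p)) = r(1, 0) = 3
  (k (k (p) (u)) (r (u) (p))) = k(2, 3) = 2
  u = 1
  p = 0
  (r (u) (p)) = r(1, 0) = 3
  u = 1
  u = 1
  (q (u) (u)) = q(1, 1) = 3
  (q (r (u) (p)) (q (u) (u))) = q(3, 3) = 2
  (k (k (k (p) (u)) (r (u) (p))) (q (r (u) (p)) (q (u) (u)))) = k(2, 2) = 2
  u = 1
  u = 1
  (q (u) (u)) = q(1, 1) = 3
  p = 0
  u = 1
  (k (p) (u)) = k(0, 1) = 2
  (r (q (u) (u)) (k (p) (u))) = r(3, 2) = 0
  u = 1
  p = 0
  (r (u) (p)) = r(1, 0) = 3
  p = 0
  u = 1
  (k (p) (u)) = k(0, 1) = 2
  (r (r (u) (p)) (k (p) (u))) = r(3, 2) = 0
  (q (r (q (u) (u)) (k (p) (u))) (r (r (u) (p)) (k (p) (u)))) = q(0, 0) = 3
  (k (k (k (k (p) (u)) (r (u) (p))) (q (r (u) (p)) (q (u) (u)))) (q (r (q (u) (u)) (k (p) (u))) (r (r (u) (p)) (k (p) (u))))) = k(2, 3) = 2


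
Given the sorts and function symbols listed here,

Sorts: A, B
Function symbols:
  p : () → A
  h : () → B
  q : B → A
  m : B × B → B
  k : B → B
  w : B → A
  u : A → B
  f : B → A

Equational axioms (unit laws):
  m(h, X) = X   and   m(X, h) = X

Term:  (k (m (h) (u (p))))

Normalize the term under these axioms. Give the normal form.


1. (k (m (h) (u (p))))  →  (k (u (p)))

normal form = (k (u (p)))


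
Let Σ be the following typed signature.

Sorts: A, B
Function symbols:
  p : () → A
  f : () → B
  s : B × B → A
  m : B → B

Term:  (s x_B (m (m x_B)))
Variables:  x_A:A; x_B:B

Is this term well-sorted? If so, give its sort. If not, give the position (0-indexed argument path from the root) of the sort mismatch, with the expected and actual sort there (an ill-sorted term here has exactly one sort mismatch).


well-sorted; sort = A

  x_B : B
      x_B : B
    (m x_B) : B
  (m (m x_B)) : B
(s x_B (m (m x_B))) : A


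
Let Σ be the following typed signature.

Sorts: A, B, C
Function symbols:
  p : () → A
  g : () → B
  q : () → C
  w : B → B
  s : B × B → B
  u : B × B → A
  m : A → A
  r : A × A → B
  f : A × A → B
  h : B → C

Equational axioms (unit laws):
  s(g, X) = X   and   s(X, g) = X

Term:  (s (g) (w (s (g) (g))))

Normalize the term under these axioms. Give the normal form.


normal form = (w (g))

1. (s (g) (w (s (g) (g))))  →  (w (s (g) (g)))
2. (w (s (g) (g)))  →  (w (g))


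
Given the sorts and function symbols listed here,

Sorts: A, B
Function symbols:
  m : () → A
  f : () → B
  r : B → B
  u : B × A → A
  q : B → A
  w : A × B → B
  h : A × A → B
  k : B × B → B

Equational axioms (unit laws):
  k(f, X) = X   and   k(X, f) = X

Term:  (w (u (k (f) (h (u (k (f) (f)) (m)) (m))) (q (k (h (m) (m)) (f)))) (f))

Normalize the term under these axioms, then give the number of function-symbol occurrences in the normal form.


size = 12

1. (w (u (k (f) (h (u (k (f) (f)) (m)) (m))) (q (k (h (m) (m)) (f)))) (f))  →  (w (u (h (u (k (f) (f)) (m)) (m)) (q (k (h (m) (m)) (f)))) (f))
2. (w (u (h (u (k (f) (f)) (m)) (m)) (q (k (h (m) (m)) (f)))) (f))  →  (w (u (h (u (f) (m)) (m)) (q (k (h (m) (m)) (f)))) (f))
3. (w (u (h (u (f) (m)) (m)) (q (k (h (m) (m)) (f)))) (f))  →  (w (u (h (u (f) (m)) (m)) (q (h (m) (m)))) (f))
normal form: (w (u (h (u (f) (m)) (m)) (q (h (m) (m)))) (f))


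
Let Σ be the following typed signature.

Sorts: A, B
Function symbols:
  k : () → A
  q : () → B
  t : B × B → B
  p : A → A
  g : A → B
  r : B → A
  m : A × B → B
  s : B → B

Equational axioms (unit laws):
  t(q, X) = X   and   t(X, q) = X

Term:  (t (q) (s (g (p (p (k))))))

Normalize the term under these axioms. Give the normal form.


1. (t (q) (s (g (p (p (k))))))  →  (s (g (p (p (k)))))

normal form = (s (g (p (p (k)))))


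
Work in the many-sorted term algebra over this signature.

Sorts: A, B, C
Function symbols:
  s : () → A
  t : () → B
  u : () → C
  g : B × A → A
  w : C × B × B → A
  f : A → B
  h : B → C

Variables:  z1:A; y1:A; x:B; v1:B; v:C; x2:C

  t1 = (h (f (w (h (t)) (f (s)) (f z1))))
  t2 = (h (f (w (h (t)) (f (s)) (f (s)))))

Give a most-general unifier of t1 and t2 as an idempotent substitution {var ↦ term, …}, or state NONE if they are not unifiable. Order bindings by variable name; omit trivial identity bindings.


{z1 ↦ (s)}


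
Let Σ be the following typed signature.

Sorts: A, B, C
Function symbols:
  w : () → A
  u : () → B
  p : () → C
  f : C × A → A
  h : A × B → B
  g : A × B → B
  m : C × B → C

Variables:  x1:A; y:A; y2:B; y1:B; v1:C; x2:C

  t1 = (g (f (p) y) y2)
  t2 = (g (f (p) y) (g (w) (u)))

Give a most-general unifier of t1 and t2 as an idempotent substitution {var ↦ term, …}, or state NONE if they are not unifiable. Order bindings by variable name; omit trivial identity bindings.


{y2 ↦ (g (w) (u))}
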